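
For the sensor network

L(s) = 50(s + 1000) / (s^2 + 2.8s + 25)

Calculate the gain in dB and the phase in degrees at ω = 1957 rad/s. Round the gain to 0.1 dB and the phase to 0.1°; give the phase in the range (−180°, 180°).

At s = jω = j1957:
zero (s+1000): 1000 + j1957 → |·| = √(1000²+1957²) = √4829849 ≈ 2197.7, ∠ = arctan(1957/1000) ≈ 62.93°
quadratic: (j1957)² + 2.8·j1957 + 25 = -3829824 + j5479.6 → |·| ≈ 3.8298e+06, ∠ ≈ 179.92°
|L| = 50 · 2197.7 / 3.8298e+06 ≈ 0.028692
Gain = 20 log₁₀(0.028692) ≈ -30.84 dB
∠L = 62.93° − 179.92° = -116.99°

-30.8 dB, -117.0°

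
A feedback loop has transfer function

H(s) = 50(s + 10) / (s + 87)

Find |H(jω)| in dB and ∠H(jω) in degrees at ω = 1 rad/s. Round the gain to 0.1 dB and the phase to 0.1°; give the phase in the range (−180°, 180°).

At s = jω = j1:
zero (s+10): 10 + j1 → |·| = √(10²+1²) = √101 ≈ 10.05, ∠ = arctan(1/10) ≈ 5.71°
pole (s+87): 87 + j1 → |·| = √(87²+1²) = √7570 ≈ 87.006, ∠ = arctan(1/87) ≈ 0.66°
|H| = 50 · 10.05 / 87.006 ≈ 5.7755
Gain = 20 log₁₀(5.7755) ≈ 15.23 dB
∠H = 5.71° − 0.66° = 5.05°

15.2 dB, 5.1°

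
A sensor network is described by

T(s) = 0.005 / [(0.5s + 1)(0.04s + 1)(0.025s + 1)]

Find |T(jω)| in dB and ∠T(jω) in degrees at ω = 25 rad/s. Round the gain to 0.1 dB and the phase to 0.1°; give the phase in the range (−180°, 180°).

At ω = 25 rad/s:
pole (1 + j25·0.5) = 1 + j12.5 → |·| ≈ 12.54, ∠ ≈ 85.43°
pole (1 + j25·0.04) = 1 + j1 → |·| ≈ 1.4142, ∠ ≈ 45.00°
pole (1 + j25·0.025) = 1 + j0.625 → |·| ≈ 1.1792, ∠ ≈ 32.01°
|T| = 0.005 · 1 / (12.54 · 1.4142 · 1.1792) ≈ 0.0002391
Gain = 20 log₁₀(0.0002391) ≈ -72.43 dB
∠T = (0°) − (85.43° + 45.00° + 32.01°) = -162.44°

-72.4 dB, -162.4°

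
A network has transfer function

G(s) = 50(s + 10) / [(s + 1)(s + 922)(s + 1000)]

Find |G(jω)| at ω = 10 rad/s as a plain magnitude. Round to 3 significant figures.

At s = jω = j10:
zero (s+10): 10 + j10 → |·| = √(10²+10²) = √200 ≈ 14.142, ∠ = arctan(10/10) ≈ 45.00°
pole (s+1): 1 + j10 → |·| = √(1²+10²) = √101 ≈ 10.05, ∠ = arctan(10/1) ≈ 84.29°
pole (s+922): 922 + j10 → |·| = √(922²+10²) = √850184 ≈ 922.05, ∠ = arctan(10/922) ≈ 0.62°
pole (s+1000): 1000 + j10 → |·| = √(1000²+10²) = √1000100 ≈ 1000, ∠ = arctan(10/1000) ≈ 0.57°
|G| = 50 · 14.142 / 9.2666e+06 ≈ 7.6306e-05

7.63e-05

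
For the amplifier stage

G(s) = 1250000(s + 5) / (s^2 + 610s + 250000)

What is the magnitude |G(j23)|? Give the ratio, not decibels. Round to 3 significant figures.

118

At s = jω = j23:
zero (s+5): 5 + j23 → |·| = √(5²+23²) = √554 ≈ 23.537, ∠ = arctan(23/5) ≈ 77.74°
quadratic: (j23)² + 610·j23 + 250000 = 249471 + j14030 → |·| ≈ 2.4987e+05, ∠ ≈ 3.22°
|G| = 1250000 · 23.537 / 2.4987e+05 ≈ 117.75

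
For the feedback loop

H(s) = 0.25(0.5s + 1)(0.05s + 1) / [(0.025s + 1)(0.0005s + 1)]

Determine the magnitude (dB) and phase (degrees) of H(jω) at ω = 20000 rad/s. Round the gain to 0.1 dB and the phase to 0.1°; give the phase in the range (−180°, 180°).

53.9 dB, 5.8°

At ω = 20000 rad/s:
zero (1 + j20000·0.5) = 1 + j10000 → |·| ≈ 10000, ∠ ≈ 89.99°
zero (1 + j20000·0.05) = 1 + j1000 → |·| ≈ 1000, ∠ ≈ 89.94°
pole (1 + j20000·0.025) = 1 + j500 → |·| ≈ 500, ∠ ≈ 89.89°
pole (1 + j20000·0.0005) = 1 + j10 → |·| ≈ 10.05, ∠ ≈ 84.29°
|H| = 0.25 · 10000 · 1000 / (500 · 10.05) ≈ 497.51
Gain = 20 log₁₀(497.51) ≈ 53.94 dB
∠H = (89.99° + 89.94°) − (89.89° + 84.29°) = 5.75°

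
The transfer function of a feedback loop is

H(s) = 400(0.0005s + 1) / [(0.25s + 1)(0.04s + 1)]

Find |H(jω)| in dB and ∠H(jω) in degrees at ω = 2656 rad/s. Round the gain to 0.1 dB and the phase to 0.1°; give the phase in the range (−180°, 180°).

At ω = 2656 rad/s:
zero (1 + j2656·0.0005) = 1 + j1.328 → |·| ≈ 1.6624, ∠ ≈ 53.02°
pole (1 + j2656·0.25) = 1 + j664 → |·| ≈ 664, ∠ ≈ 89.91°
pole (1 + j2656·0.04) = 1 + j106.24 → |·| ≈ 106.24, ∠ ≈ 89.46°
|H| = 400 · 1.6624 / (664 · 106.24) ≈ 0.0094263
Gain = 20 log₁₀(0.0094263) ≈ -40.51 dB
∠H = (53.02°) − (89.91° + 89.46°) = -126.35°

-40.5 dB, -126.4°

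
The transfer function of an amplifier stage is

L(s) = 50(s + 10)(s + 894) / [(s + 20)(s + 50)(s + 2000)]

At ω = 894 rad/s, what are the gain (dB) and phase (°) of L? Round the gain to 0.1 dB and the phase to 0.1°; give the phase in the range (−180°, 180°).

-29.8 dB, -65.2°

At s = jω = j894:
zero (s+10): 10 + j894 → |·| = √(10²+894²) = √799336 ≈ 894.06, ∠ = arctan(894/10) ≈ 89.36°
zero (s+894): 894 + j894 → |·| = √(894²+894²) = √1598472 ≈ 1264.3, ∠ = arctan(894/894) ≈ 45.00°
pole (s+20): 20 + j894 → |·| = √(20²+894²) = √799636 ≈ 894.22, ∠ = arctan(894/20) ≈ 88.72°
pole (s+50): 50 + j894 → |·| = √(50²+894²) = √801736 ≈ 895.4, ∠ = arctan(894/50) ≈ 86.80°
pole (s+2000): 2000 + j894 → |·| = √(2000²+894²) = √4799236 ≈ 2190.7, ∠ = arctan(894/2000) ≈ 24.08°
|L| = 50 · 1.1304e+06 / 1.7541e+09 ≈ 0.032222
Gain = 20 log₁₀(0.032222) ≈ -29.84 dB
∠L = 134.36° − 199.60° = -65.24°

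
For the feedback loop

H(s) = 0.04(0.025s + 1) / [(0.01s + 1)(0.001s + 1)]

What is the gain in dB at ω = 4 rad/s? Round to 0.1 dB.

-27.9 dB

At ω = 4 rad/s:
zero (1 + j4·0.025) = 1 + j0.1 → |·| ≈ 1.005, ∠ ≈ 5.71°
pole (1 + j4·0.01) = 1 + j0.04 → |·| ≈ 1.0008, ∠ ≈ 2.29°
pole (1 + j4·0.001) = 1 + j0.004 → |·| ≈ 1, ∠ ≈ 0.23°
|H| = 0.04 · 1.005 / (1.0008 · 1) ≈ 0.040168
Gain = 20 log₁₀(0.040168) ≈ -27.92 dB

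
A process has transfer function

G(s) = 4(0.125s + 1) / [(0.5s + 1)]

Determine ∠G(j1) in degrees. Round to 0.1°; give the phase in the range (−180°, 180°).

-19.4°

At ω = 1 rad/s:
zero (1 + j1·0.125) = 1 + j0.125 → |·| ≈ 1.0078, ∠ ≈ 7.13°
pole (1 + j1·0.5) = 1 + j0.5 → |·| ≈ 1.118, ∠ ≈ 26.57°
∠G = (7.13°) − (26.57°) = -19.44°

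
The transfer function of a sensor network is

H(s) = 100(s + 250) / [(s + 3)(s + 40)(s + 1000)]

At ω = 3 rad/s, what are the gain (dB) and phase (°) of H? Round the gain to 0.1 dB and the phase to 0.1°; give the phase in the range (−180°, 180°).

At s = jω = j3:
zero (s+250): 250 + j3 → |·| = √(250²+3²) = √62509 ≈ 250.02, ∠ = arctan(3/250) ≈ 0.69°
pole (s+3): 3 + j3 → |·| = √(3²+3²) = √18 ≈ 4.2426, ∠ = arctan(3/3) ≈ 45.00°
pole (s+40): 40 + j3 → |·| = √(40²+3²) = √1609 ≈ 40.112, ∠ = arctan(3/40) ≈ 4.29°
pole (s+1000): 1000 + j3 → |·| = √(1000²+3²) = √1000009 ≈ 1000, ∠ = arctan(3/1000) ≈ 0.17°
|H| = 100 · 250.02 / 1.7018e+05 ≈ 0.14692
Gain = 20 log₁₀(0.14692) ≈ -16.66 dB
∠H = 0.69° − 49.46° = -48.77°

-16.7 dB, -48.8°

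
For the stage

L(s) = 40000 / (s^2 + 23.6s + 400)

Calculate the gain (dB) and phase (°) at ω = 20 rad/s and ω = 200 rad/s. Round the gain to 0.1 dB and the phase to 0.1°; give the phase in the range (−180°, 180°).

At s = jω = j20:
quadratic: (j20)² + 23.6·j20 + 400 = 0 + j472 → |·| ≈ 472, ∠ ≈ 90.00°
|L| = 40000 / 472 ≈ 84.746
Gain = 20 log₁₀(84.746) ≈ 38.56 dB
∠L = 0.00° − 90.00° = -90.00°

At s = jω = j200:
quadratic: (j200)² + 23.6·j200 + 400 = -39600 + j4720 → |·| ≈ 39880, ∠ ≈ 173.20°
|L| = 40000 / 39880 ≈ 1.003
Gain = 20 log₁₀(1.003) ≈ 0.03 dB
∠L = 0.00° − 173.20° = -173.20°

ω = 20: 38.6 dB, -90.0°; ω = 200: 0.0 dB, -173.2°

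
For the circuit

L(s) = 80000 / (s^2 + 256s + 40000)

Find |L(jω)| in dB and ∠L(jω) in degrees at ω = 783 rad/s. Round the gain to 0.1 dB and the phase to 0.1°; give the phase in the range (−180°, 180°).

-17.6 dB, -160.7°

At s = jω = j783:
quadratic: (j783)² + 256·j783 + 40000 = -573089 + j200448 → |·| ≈ 6.0713e+05, ∠ ≈ 160.72°
|L| = 80000 / 6.0713e+05 ≈ 0.13177
Gain = 20 log₁₀(0.13177) ≈ -17.60 dB
∠L = 0.00° − 160.72° = -160.72°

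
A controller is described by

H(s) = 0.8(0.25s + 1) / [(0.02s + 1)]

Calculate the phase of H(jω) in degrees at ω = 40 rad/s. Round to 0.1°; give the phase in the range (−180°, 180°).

At ω = 40 rad/s:
zero (1 + j40·0.25) = 1 + j10 → |·| ≈ 10.05, ∠ ≈ 84.29°
pole (1 + j40·0.02) = 1 + j0.8 → |·| ≈ 1.2806, ∠ ≈ 38.66°
∠H = (84.29°) − (38.66°) = 45.63°

45.6°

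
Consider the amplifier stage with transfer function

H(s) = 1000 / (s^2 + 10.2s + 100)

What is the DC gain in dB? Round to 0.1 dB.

20.0 dB

H(0) = 1000 / 100 = 10
20 log₁₀(10) ≈ 20.00 dB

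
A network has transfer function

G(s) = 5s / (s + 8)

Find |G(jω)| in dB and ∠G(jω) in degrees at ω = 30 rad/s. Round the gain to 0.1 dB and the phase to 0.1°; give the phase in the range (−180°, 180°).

13.7 dB, 14.9°

At s = jω = j30:
zero at origin: s = j30 → |·| = 30, ∠ = 90.00°
pole (s+8): 8 + j30 → |·| = √(8²+30²) = √964 ≈ 31.048, ∠ = arctan(30/8) ≈ 75.07°
|G| = 5 · 30 / 31.048 ≈ 4.8312
Gain = 20 log₁₀(4.8312) ≈ 13.68 dB
∠G = 90.00° − 75.07° = 14.93°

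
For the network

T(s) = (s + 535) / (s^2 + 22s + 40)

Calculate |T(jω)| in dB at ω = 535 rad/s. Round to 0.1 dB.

-51.6 dB

Substitute s = j535:
Numerator: (j535) + 535 = 535 + j535
Denominator: (j535)^2 + 22(j535) + 40 = -286185 + j11770
|N| = √(535² + 535²) ≈ 756.6, ∠N ≈ 45.00°
|D| = √(286185² + 11770²) ≈ 2.8643e+05, ∠D ≈ 177.64°
|T| = 756.6 / 2.8643e+05 ≈ 0.0026415
Gain = 20 log₁₀(0.0026415) ≈ -51.56 dB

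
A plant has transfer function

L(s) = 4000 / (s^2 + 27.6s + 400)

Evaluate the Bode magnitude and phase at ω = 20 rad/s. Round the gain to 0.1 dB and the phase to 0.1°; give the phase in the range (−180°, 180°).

At s = jω = j20:
quadratic: (j20)² + 27.6·j20 + 400 = 0 + j552 → |·| ≈ 552, ∠ ≈ 90.00°
|L| = 4000 / 552 ≈ 7.2464
Gain = 20 log₁₀(7.2464) ≈ 17.20 dB
∠L = 0.00° − 90.00° = -90.00°

17.2 dB, -90.0°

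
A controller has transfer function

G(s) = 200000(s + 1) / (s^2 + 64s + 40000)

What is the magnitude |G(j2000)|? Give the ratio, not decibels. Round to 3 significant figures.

101

At s = jω = j2000:
zero (s+1): 1 + j2000 → |·| = √(1²+2000²) = √4000001 ≈ 2000, ∠ = arctan(2000/1) ≈ 89.97°
quadratic: (j2000)² + 64·j2000 + 40000 = -3960000 + j128000 → |·| ≈ 3.9621e+06, ∠ ≈ 178.15°
|G| = 200000 · 2000 / 3.9621e+06 ≈ 100.96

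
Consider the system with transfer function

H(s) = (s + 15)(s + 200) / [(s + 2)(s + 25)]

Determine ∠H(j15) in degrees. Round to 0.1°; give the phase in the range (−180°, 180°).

-64.1°

At s = jω = j15:
zero (s+15): 15 + j15 → |·| = √(15²+15²) = √450 ≈ 21.213, ∠ = arctan(15/15) ≈ 45.00°
zero (s+200): 200 + j15 → |·| = √(200²+15²) = √40225 ≈ 200.56, ∠ = arctan(15/200) ≈ 4.29°
pole (s+2): 2 + j15 → |·| = √(2²+15²) = √229 ≈ 15.133, ∠ = arctan(15/2) ≈ 82.41°
pole (s+25): 25 + j15 → |·| = √(25²+15²) = √850 ≈ 29.155, ∠ = arctan(15/25) ≈ 30.96°
∠H = 49.29° − 113.37° = -64.08°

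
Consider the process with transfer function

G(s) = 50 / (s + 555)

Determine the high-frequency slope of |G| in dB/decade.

-20 dB/decade

Each pole contributes −20 dB/decade at high frequency; each zero contributes +20 dB/decade.
Net: 0 zero(s) − 1 pole(s) → -20 dB/decade.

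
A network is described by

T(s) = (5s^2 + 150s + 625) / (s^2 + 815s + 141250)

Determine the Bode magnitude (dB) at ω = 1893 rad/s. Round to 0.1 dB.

Substitute s = j1893:
Numerator: 5(j1893)^2 + 150(j1893) + 625 = -17916620 + j283950
Denominator: (j1893)^2 + 815(j1893) + 141250 = -3442199 + j1542795
|N| = √(17916620² + 283950²) ≈ 1.7919e+07, ∠N ≈ 179.09°
|D| = √(3442199² + 1542795²) ≈ 3.7721e+06, ∠D ≈ 155.86°
|T| = 1.7919e+07 / 3.7721e+06 ≈ 4.7504
Gain = 20 log₁₀(4.7504) ≈ 13.53 dB

13.5 dB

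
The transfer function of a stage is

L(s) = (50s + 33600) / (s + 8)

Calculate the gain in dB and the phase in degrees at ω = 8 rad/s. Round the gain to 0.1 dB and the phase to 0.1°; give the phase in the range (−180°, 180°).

Substitute s = j8:
Numerator: 50(j8) + 33600 = 33600 + j400
Denominator: (j8) + 8 = 8 + j8
|N| = √(33600² + 400²) ≈ 33602, ∠N ≈ 0.68°
|D| = √(8² + 8²) ≈ 11.314, ∠D ≈ 45.00°
|L| = 33602 / 11.314 ≈ 2969.9
Gain = 20 log₁₀(2969.9) ≈ 69.45 dB
∠L = 0.68° − 45.00° = -44.32°

69.5 dB, -44.3°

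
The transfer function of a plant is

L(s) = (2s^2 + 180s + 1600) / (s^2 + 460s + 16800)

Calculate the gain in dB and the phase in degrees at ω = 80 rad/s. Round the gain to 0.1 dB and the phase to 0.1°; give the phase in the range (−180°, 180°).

Substitute s = j80:
Numerator: 2(j80)^2 + 180(j80) + 1600 = -11200 + j14400
Denominator: (j80)^2 + 460(j80) + 16800 = 10400 + j36800
|N| = √(11200² + 14400²) ≈ 18243, ∠N ≈ 127.87°
|D| = √(10400² + 36800²) ≈ 38241, ∠D ≈ 74.22°
|L| = 18243 / 38241 ≈ 0.47705
Gain = 20 log₁₀(0.47705) ≈ -6.43 dB
∠L = 127.87° − 74.22° = 53.65°

-6.4 dB, 53.7°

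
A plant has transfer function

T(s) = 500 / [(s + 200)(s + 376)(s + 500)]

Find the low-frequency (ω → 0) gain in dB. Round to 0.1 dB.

-97.5 dB

T(0) = 500 / (200·376·500) ≈ 1.3298e-05
20 log₁₀(1.3298e-05) ≈ -97.52 dB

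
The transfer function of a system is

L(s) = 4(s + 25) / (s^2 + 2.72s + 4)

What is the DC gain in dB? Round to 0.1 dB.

28.0 dB

L(0) = 4·25 / 4 = 25
20 log₁₀(25) ≈ 27.96 dB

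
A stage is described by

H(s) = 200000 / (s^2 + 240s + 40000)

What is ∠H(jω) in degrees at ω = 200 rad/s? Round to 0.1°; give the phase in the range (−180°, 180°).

-90.0°

At s = jω = j200:
quadratic: (j200)² + 240·j200 + 40000 = 0 + j48000 → |·| ≈ 48000, ∠ ≈ 90.00°
∠H = 0.00° − 90.00° = -90.00°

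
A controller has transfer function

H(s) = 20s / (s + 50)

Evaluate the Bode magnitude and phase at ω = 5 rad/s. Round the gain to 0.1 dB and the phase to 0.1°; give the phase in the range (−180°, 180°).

At s = jω = j5:
zero at origin: s = j5 → |·| = 5, ∠ = 90.00°
pole (s+50): 50 + j5 → |·| = √(50²+5²) = √2525 ≈ 50.249, ∠ = arctan(5/50) ≈ 5.71°
|H| = 20 · 5 / 50.249 ≈ 1.9901
Gain = 20 log₁₀(1.9901) ≈ 5.98 dB
∠H = 90.00° − 5.71° = 84.29°

6.0 dB, 84.3°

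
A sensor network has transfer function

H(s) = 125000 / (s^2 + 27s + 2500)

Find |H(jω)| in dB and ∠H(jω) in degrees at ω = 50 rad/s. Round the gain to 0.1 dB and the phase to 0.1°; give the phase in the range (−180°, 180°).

39.3 dB, -90.0°

At s = jω = j50:
quadratic: (j50)² + 27·j50 + 2500 = 0 + j1350 → |·| ≈ 1350, ∠ ≈ 90.00°
|H| = 125000 / 1350 ≈ 92.593
Gain = 20 log₁₀(92.593) ≈ 39.33 dB
∠H = 0.00° − 90.00° = -90.00°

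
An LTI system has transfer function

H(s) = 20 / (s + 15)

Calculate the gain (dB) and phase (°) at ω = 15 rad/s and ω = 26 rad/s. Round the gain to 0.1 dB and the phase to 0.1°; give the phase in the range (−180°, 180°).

ω = 15: -0.5 dB, -45.0°; ω = 26: -3.5 dB, -60.0°

At s = jω = j15:
pole (s+15): 15 + j15 → |·| = √(15²+15²) = √450 ≈ 21.213, ∠ = arctan(15/15) ≈ 45.00°
|H| = 20 / 21.213 ≈ 0.94282
Gain = 20 log₁₀(0.94282) ≈ -0.51 dB
∠H = 0.00° − 45.00° = -45.00°

At s = jω = j26:
pole (s+15): 15 + j26 → |·| = √(15²+26²) = √901 ≈ 30.017, ∠ = arctan(26/15) ≈ 60.02°
|H| = 20 / 30.017 ≈ 0.66629
Gain = 20 log₁₀(0.66629) ≈ -3.53 dB
∠H = 0.00° − 60.02° = -60.02°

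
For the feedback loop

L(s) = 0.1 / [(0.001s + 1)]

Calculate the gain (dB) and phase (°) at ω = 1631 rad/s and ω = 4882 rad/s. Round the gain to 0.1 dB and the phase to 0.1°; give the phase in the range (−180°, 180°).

ω = 1631: -25.6 dB, -58.5°; ω = 4882: -34.0 dB, -78.4°

At ω = 1631 rad/s:
pole (1 + j1631·0.001) = 1 + j1.631 → |·| ≈ 1.9132, ∠ ≈ 58.49°
|L| = 0.1 · 1 / (1.9132) ≈ 0.052268
Gain = 20 log₁₀(0.052268) ≈ -25.64 dB
∠L = (0°) − (58.49°) = -58.49°

At ω = 4882 rad/s:
pole (1 + j4882·0.001) = 1 + j4.882 → |·| ≈ 4.9834, ∠ ≈ 78.42°
|L| = 0.1 · 1 / (4.9834) ≈ 0.020067
Gain = 20 log₁₀(0.020067) ≈ -33.95 dB
∠L = (0°) − (78.42°) = -78.42°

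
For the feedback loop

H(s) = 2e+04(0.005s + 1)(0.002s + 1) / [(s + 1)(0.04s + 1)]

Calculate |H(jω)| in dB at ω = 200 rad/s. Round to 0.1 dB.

25.5 dB

At ω = 200 rad/s:
zero (1 + j200·0.005) = 1 + j1 → |·| ≈ 1.4142, ∠ ≈ 45.00°
zero (1 + j200·0.002) = 1 + j0.4 → |·| ≈ 1.077, ∠ ≈ 21.80°
pole (1 + j200·1) = 1 + j200 → |·| ≈ 200, ∠ ≈ 89.71°
pole (1 + j200·0.04) = 1 + j8 → |·| ≈ 8.0623, ∠ ≈ 82.87°
|H| = 2e+04 · 1.4142 · 1.077 / (200 · 8.0623) ≈ 18.892
Gain = 20 log₁₀(18.892) ≈ 25.53 dB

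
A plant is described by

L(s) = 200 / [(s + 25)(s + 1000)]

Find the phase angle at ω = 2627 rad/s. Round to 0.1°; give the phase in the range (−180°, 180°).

-158.6°

At s = jω = j2627:
pole (s+25): 25 + j2627 → |·| = √(25²+2627²) = √6901754 ≈ 2627.1, ∠ = arctan(2627/25) ≈ 89.45°
pole (s+1000): 1000 + j2627 → |·| = √(1000²+2627²) = √7901129 ≈ 2810.9, ∠ = arctan(2627/1000) ≈ 69.16°
∠L = 0.00° − 158.61° = -158.61°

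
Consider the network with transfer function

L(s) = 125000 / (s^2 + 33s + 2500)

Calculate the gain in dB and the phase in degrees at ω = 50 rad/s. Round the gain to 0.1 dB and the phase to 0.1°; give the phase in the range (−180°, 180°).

37.6 dB, -90.0°

At s = jω = j50:
quadratic: (j50)² + 33·j50 + 2500 = 0 + j1650 → |·| ≈ 1650, ∠ ≈ 90.00°
|L| = 125000 / 1650 ≈ 75.758
Gain = 20 log₁₀(75.758) ≈ 37.59 dB
∠L = 0.00° − 90.00° = -90.00°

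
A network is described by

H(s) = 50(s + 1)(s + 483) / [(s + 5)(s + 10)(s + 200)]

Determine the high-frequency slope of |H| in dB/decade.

-20 dB/decade

Each pole contributes −20 dB/decade at high frequency; each zero contributes +20 dB/decade.
Net: 2 zero(s) − 3 pole(s) → -20 dB/decade.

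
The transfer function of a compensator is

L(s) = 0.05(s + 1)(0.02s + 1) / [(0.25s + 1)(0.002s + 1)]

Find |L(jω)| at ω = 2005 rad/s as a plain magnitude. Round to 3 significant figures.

At ω = 2005 rad/s:
zero (1 + j2005·1) = 1 + j2005 → |·| ≈ 2005, ∠ ≈ 89.97°
zero (1 + j2005·0.02) = 1 + j40.1 → |·| ≈ 40.112, ∠ ≈ 88.57°
pole (1 + j2005·0.25) = 1 + j501.25 → |·| ≈ 501.25, ∠ ≈ 89.89°
pole (1 + j2005·0.002) = 1 + j4.01 → |·| ≈ 4.1328, ∠ ≈ 76.00°
|L| = 0.05 · 2005 · 40.112 / (501.25 · 4.1328) ≈ 1.9412

1.94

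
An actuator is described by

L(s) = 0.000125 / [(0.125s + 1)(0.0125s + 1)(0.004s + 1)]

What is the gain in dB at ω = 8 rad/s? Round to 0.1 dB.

At ω = 8 rad/s:
pole (1 + j8·0.125) = 1 + j1 → |·| ≈ 1.4142, ∠ ≈ 45.00°
pole (1 + j8·0.0125) = 1 + j0.1 → |·| ≈ 1.005, ∠ ≈ 5.71°
pole (1 + j8·0.004) = 1 + j0.032 → |·| ≈ 1.0005, ∠ ≈ 1.83°
|L| = 0.000125 · 1 / (1.4142 · 1.005 · 1.0005) ≈ 8.7905e-05
Gain = 20 log₁₀(8.7905e-05) ≈ -81.12 dB

-81.1 dB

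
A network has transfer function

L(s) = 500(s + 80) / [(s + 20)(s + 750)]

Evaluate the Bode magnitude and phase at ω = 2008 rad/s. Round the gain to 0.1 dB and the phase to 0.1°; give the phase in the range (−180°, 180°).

At s = jω = j2008:
zero (s+80): 80 + j2008 → |·| = √(80²+2008²) = √4038464 ≈ 2009.6, ∠ = arctan(2008/80) ≈ 87.72°
pole (s+20): 20 + j2008 → |·| = √(20²+2008²) = √4032464 ≈ 2008.1, ∠ = arctan(2008/20) ≈ 89.43°
pole (s+750): 750 + j2008 → |·| = √(750²+2008²) = √4594564 ≈ 2143.5, ∠ = arctan(2008/750) ≈ 69.52°
|L| = 500 · 2009.6 / 4.3044e+06 ≈ 0.23344
Gain = 20 log₁₀(0.23344) ≈ -12.64 dB
∠L = 87.72° − 158.95° = -71.23°

-12.6 dB, -71.2°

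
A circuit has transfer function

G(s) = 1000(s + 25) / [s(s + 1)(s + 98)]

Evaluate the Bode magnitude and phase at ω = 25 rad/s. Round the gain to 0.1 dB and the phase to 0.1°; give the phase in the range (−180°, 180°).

At s = jω = j25:
zero (s+25): 25 + j25 → |·| = √(25²+25²) = √1250 ≈ 35.355, ∠ = arctan(25/25) ≈ 45.00°
pole (s+1): 1 + j25 → |·| = √(1²+25²) = √626 ≈ 25.02, ∠ = arctan(25/1) ≈ 87.71°
pole (s+98): 98 + j25 → |·| = √(98²+25²) = √10229 ≈ 101.14, ∠ = arctan(25/98) ≈ 14.31°
pole at origin: |s| = 25, ∠ = 90.00° (in denominator)
|G| = 1000 · 35.355 / 63263 ≈ 0.55886
Gain = 20 log₁₀(0.55886) ≈ -5.05 dB
∠G = 45.00° − 192.02° = -147.02°

-5.1 dB, -147.0°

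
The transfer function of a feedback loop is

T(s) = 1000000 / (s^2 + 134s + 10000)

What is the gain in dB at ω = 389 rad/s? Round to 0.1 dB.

16.4 dB

At s = jω = j389:
quadratic: (j389)² + 134·j389 + 10000 = -141321 + j52126 → |·| ≈ 1.5063e+05, ∠ ≈ 159.75°
|T| = 1000000 / 1.5063e+05 ≈ 6.6388
Gain = 20 log₁₀(6.6388) ≈ 16.44 dB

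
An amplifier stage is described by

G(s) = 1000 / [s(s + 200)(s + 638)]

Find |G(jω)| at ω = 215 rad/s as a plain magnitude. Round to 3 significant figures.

2.35e-05

At s = jω = j215:
pole (s+200): 200 + j215 → |·| = √(200²+215²) = √86225 ≈ 293.64, ∠ = arctan(215/200) ≈ 47.07°
pole (s+638): 638 + j215 → |·| = √(638²+215²) = √453269 ≈ 673.25, ∠ = arctan(215/638) ≈ 18.62°
pole at origin: |s| = 215, ∠ = 90.00° (in denominator)
|G| = 1000 / 4.2504e+07 ≈ 2.3527e-05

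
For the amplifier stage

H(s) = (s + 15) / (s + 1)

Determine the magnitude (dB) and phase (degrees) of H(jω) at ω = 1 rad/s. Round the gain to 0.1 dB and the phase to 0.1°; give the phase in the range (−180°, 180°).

At s = jω = j1:
zero (s+15): 15 + j1 → |·| = √(15²+1²) = √226 ≈ 15.033, ∠ = arctan(1/15) ≈ 3.81°
pole (s+1): 1 + j1 → |·| = √(1²+1²) = √2 ≈ 1.4142, ∠ = arctan(1/1) ≈ 45.00°
|H| = 1 · 15.033 / 1.4142 ≈ 10.63
Gain = 20 log₁₀(10.63) ≈ 20.53 dB
∠H = 3.81° − 45.00° = -41.19°

20.5 dB, -41.2°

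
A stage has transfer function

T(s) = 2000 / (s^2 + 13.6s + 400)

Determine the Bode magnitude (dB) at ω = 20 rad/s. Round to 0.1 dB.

17.3 dB

At s = jω = j20:
quadratic: (j20)² + 13.6·j20 + 400 = 0 + j272 → |·| ≈ 272, ∠ ≈ 90.00°
|T| = 2000 / 272 ≈ 7.3529
Gain = 20 log₁₀(7.3529) ≈ 17.33 dB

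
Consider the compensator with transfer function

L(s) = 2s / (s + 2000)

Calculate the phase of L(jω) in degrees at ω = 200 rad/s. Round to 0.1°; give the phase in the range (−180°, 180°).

84.3°

At s = jω = j200:
zero at origin: s = j200 → |·| = 200, ∠ = 90.00°
pole (s+2000): 2000 + j200 → |·| = √(2000²+200²) = √4040000 ≈ 2010, ∠ = arctan(200/2000) ≈ 5.71°
∠L = 90.00° − 5.71° = 84.29°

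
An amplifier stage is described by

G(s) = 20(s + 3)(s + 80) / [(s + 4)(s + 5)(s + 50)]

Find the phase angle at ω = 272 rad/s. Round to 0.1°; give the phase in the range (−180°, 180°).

At s = jω = j272:
zero (s+3): 3 + j272 → |·| = √(3²+272²) = √73993 ≈ 272.02, ∠ = arctan(272/3) ≈ 89.37°
zero (s+80): 80 + j272 → |·| = √(80²+272²) = √80384 ≈ 283.52, ∠ = arctan(272/80) ≈ 73.61°
pole (s+4): 4 + j272 → |·| = √(4²+272²) = √74000 ≈ 272.03, ∠ = arctan(272/4) ≈ 89.16°
pole (s+5): 5 + j272 → |·| = √(5²+272²) = √74009 ≈ 272.05, ∠ = arctan(272/5) ≈ 88.95°
pole (s+50): 50 + j272 → |·| = √(50²+272²) = √76484 ≈ 276.56, ∠ = arctan(272/50) ≈ 79.58°
∠G = 162.98° − 257.69° = -94.71°

-94.7°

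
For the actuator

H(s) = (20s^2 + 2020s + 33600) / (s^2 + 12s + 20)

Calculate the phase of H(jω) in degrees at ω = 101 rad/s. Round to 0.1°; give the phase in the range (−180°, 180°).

-43.3°

Substitute s = j101:
Numerator: 20(j101)^2 + 2020(j101) + 33600 = -170420 + j204020
Denominator: (j101)^2 + 12(j101) + 20 = -10181 + j1212
|N| = √(170420² + 204020²) ≈ 2.6583e+05, ∠N ≈ 129.87°
|D| = √(10181² + 1212²) ≈ 10253, ∠D ≈ 173.21°
∠H = 129.87° − 173.21° = -43.34°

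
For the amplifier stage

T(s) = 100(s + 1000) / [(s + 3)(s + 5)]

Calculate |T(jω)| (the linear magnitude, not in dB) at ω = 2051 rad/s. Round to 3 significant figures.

At s = jω = j2051:
zero (s+1000): 1000 + j2051 → |·| = √(1000²+2051²) = √5206601 ≈ 2281.8, ∠ = arctan(2051/1000) ≈ 64.01°
pole (s+3): 3 + j2051 → |·| = √(3²+2051²) = √4206610 ≈ 2051, ∠ = arctan(2051/3) ≈ 89.92°
pole (s+5): 5 + j2051 → |·| = √(5²+2051²) = √4206626 ≈ 2051, ∠ = arctan(2051/5) ≈ 89.86°
|T| = 100 · 2281.8 / 4.2066e+06 ≈ 0.054243

0.0542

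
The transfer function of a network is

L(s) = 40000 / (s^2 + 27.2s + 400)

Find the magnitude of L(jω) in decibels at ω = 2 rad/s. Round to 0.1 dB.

40.0 dB

At s = jω = j2:
quadratic: (j2)² + 27.2·j2 + 400 = 396 + j54.4 → |·| ≈ 399.72, ∠ ≈ 7.82°
|L| = 40000 / 399.72 ≈ 100.07
Gain = 20 log₁₀(100.07) ≈ 40.01 dB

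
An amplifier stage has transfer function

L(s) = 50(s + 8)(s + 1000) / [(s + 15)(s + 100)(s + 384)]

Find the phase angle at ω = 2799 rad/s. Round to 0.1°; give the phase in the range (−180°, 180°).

-99.7°

At s = jω = j2799:
zero (s+8): 8 + j2799 → |·| = √(8²+2799²) = √7834465 ≈ 2799, ∠ = arctan(2799/8) ≈ 89.84°
zero (s+1000): 1000 + j2799 → |·| = √(1000²+2799²) = √8834401 ≈ 2972.3, ∠ = arctan(2799/1000) ≈ 70.34°
pole (s+15): 15 + j2799 → |·| = √(15²+2799²) = √7834626 ≈ 2799, ∠ = arctan(2799/15) ≈ 89.69°
pole (s+100): 100 + j2799 → |·| = √(100²+2799²) = √7844401 ≈ 2800.8, ∠ = arctan(2799/100) ≈ 87.95°
pole (s+384): 384 + j2799 → |·| = √(384²+2799²) = √7981857 ≈ 2825.2, ∠ = arctan(2799/384) ≈ 82.19°
∠L = 160.18° − 259.83° = -99.65°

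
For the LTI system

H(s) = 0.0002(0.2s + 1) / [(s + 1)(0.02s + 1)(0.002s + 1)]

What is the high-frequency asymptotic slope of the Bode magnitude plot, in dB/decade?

-40 dB/decade

Each pole contributes −20 dB/decade at high frequency; each zero contributes +20 dB/decade.
Net: 1 zero(s) − 3 pole(s) → -40 dB/decade.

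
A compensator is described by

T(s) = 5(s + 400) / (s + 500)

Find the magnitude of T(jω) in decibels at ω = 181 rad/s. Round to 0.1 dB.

At s = jω = j181:
zero (s+400): 400 + j181 → |·| = √(400²+181²) = √192761 ≈ 439.05, ∠ = arctan(181/400) ≈ 24.35°
pole (s+500): 500 + j181 → |·| = √(500²+181²) = √282761 ≈ 531.75, ∠ = arctan(181/500) ≈ 19.90°
|T| = 5 · 439.05 / 531.75 ≈ 4.1283
Gain = 20 log₁₀(4.1283) ≈ 12.32 dB

12.3 dB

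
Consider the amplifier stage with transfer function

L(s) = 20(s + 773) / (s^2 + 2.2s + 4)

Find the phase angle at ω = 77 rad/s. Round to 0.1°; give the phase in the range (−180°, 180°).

-172.7°

At s = jω = j77:
zero (s+773): 773 + j77 → |·| = √(773²+77²) = √603458 ≈ 776.83, ∠ = arctan(77/773) ≈ 5.69°
quadratic: (j77)² + 2.2·j77 + 4 = -5925 + j169.4 → |·| ≈ 5927.4, ∠ ≈ 178.36°
∠L = 5.69° − 178.36° = -172.67°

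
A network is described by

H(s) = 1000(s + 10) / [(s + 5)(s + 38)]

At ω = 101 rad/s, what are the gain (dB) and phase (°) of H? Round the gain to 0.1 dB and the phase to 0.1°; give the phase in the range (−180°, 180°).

19.4 dB, -72.2°

At s = jω = j101:
zero (s+10): 10 + j101 → |·| = √(10²+101²) = √10301 ≈ 101.49, ∠ = arctan(101/10) ≈ 84.35°
pole (s+5): 5 + j101 → |·| = √(5²+101²) = √10226 ≈ 101.12, ∠ = arctan(101/5) ≈ 87.17°
pole (s+38): 38 + j101 → |·| = √(38²+101²) = √11645 ≈ 107.91, ∠ = arctan(101/38) ≈ 69.38°
|H| = 1000 · 101.49 / 10912 ≈ 9.3008
Gain = 20 log₁₀(9.3008) ≈ 19.37 dB
∠H = 84.35° − 156.55° = -72.20°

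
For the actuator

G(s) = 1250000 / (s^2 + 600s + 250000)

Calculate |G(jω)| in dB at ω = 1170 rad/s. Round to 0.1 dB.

At s = jω = j1170:
quadratic: (j1170)² + 600·j1170 + 250000 = -1118900 + j702000 → |·| ≈ 1.3209e+06, ∠ ≈ 147.90°
|G| = 1250000 / 1.3209e+06 ≈ 0.94632
Gain = 20 log₁₀(0.94632) ≈ -0.48 dB

-0.5 dB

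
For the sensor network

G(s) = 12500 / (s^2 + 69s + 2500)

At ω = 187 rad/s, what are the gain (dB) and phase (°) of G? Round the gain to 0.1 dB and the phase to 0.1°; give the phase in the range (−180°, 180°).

At s = jω = j187:
quadratic: (j187)² + 69·j187 + 2500 = -32469 + j12903 → |·| ≈ 34939, ∠ ≈ 158.33°
|G| = 12500 / 34939 ≈ 0.35777
Gain = 20 log₁₀(0.35777) ≈ -8.93 dB
∠G = 0.00° − 158.33° = -158.33°

-8.9 dB, -158.3°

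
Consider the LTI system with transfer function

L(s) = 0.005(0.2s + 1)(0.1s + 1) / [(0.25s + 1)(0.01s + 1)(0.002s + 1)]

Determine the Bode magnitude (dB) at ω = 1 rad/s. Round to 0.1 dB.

At ω = 1 rad/s:
zero (1 + j1·0.2) = 1 + j0.2 → |·| ≈ 1.0198, ∠ ≈ 11.31°
zero (1 + j1·0.1) = 1 + j0.1 → |·| ≈ 1.005, ∠ ≈ 5.71°
pole (1 + j1·0.25) = 1 + j0.25 → |·| ≈ 1.0308, ∠ ≈ 14.04°
pole (1 + j1·0.01) = 1 + j0.01 → |·| ≈ 1, ∠ ≈ 0.57°
pole (1 + j1·0.002) = 1 + j0.002 → |·| ≈ 1, ∠ ≈ 0.11°
|L| = 0.005 · 1.0198 · 1.005 / (1.0308 · 1 · 1) ≈ 0.0049714
Gain = 20 log₁₀(0.0049714) ≈ -46.07 dB

-46.1 dB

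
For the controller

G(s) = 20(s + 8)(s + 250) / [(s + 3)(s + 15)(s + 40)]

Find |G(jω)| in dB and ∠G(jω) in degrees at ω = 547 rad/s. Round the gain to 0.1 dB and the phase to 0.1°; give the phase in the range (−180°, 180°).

-27.9 dB, -109.3°

At s = jω = j547:
zero (s+8): 8 + j547 → |·| = √(8²+547²) = √299273 ≈ 547.06, ∠ = arctan(547/8) ≈ 89.16°
zero (s+250): 250 + j547 → |·| = √(250²+547²) = √361709 ≈ 601.42, ∠ = arctan(547/250) ≈ 65.44°
pole (s+3): 3 + j547 → |·| = √(3²+547²) = √299218 ≈ 547.01, ∠ = arctan(547/3) ≈ 89.69°
pole (s+15): 15 + j547 → |·| = √(15²+547²) = √299434 ≈ 547.21, ∠ = arctan(547/15) ≈ 88.43°
pole (s+40): 40 + j547 → |·| = √(40²+547²) = √300809 ≈ 548.46, ∠ = arctan(547/40) ≈ 85.82°
|G| = 20 · 3.2901e+05 / 1.6417e+08 ≈ 0.040082
Gain = 20 log₁₀(0.040082) ≈ -27.94 dB
∠G = 154.60° − 263.94° = -109.34°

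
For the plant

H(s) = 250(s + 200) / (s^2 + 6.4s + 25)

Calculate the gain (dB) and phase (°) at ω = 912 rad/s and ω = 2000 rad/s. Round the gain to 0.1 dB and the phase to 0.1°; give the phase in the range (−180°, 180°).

ω = 912: -11.0 dB, -102.0°; ω = 2000: -18.0 dB, -95.5°

At s = jω = j912:
zero (s+200): 200 + j912 → |·| = √(200²+912²) = √871744 ≈ 933.67, ∠ = arctan(912/200) ≈ 77.63°
quadratic: (j912)² + 6.4·j912 + 25 = -831719 + j5836.8 → |·| ≈ 8.3174e+05, ∠ ≈ 179.60°
|H| = 250 · 933.67 / 8.3174e+05 ≈ 0.28064
Gain = 20 log₁₀(0.28064) ≈ -11.04 dB
∠H = 77.63° − 179.60° = -101.97°

At s = jω = j2000:
zero (s+200): 200 + j2000 → |·| = √(200²+2000²) = √4040000 ≈ 2010, ∠ = arctan(2000/200) ≈ 84.29°
quadratic: (j2000)² + 6.4·j2000 + 25 = -3999975 + j12800 → |·| ≈ 4e+06, ∠ ≈ 179.82°
|H| = 250 · 2010 / 4e+06 ≈ 0.12562
Gain = 20 log₁₀(0.12562) ≈ -18.02 dB
∠H = 84.29° − 179.82° = -95.53°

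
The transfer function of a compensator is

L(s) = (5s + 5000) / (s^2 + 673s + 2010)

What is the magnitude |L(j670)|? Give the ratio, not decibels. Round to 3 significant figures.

Substitute s = j670:
Numerator: 5(j670) + 5000 = 5000 + j3350
Denominator: (j670)^2 + 673(j670) + 2010 = -446890 + j450910
|N| = √(5000² + 3350²) ≈ 6018.5, ∠N ≈ 33.82°
|D| = √(446890² + 450910²) ≈ 6.3485e+05, ∠D ≈ 134.74°
|L| = 6018.5 / 6.3485e+05 ≈ 0.0094802

0.00948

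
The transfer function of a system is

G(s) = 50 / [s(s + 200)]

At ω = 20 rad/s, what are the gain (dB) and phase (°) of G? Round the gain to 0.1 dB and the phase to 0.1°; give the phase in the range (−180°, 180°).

-38.1 dB, -95.7°

At s = jω = j20:
pole (s+200): 200 + j20 → |·| = √(200²+20²) = √40400 ≈ 201, ∠ = arctan(20/200) ≈ 5.71°
pole at origin: |s| = 20, ∠ = 90.00° (in denominator)
|G| = 50 / 4020 ≈ 0.012438
Gain = 20 log₁₀(0.012438) ≈ -38.10 dB
∠G = 0.00° − 95.71° = -95.71°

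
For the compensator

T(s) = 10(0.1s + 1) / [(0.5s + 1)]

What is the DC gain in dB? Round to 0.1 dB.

T(0) = 10 · 1 / 1 = 10
20 log₁₀(10) ≈ 20.00 dB

20.0 dB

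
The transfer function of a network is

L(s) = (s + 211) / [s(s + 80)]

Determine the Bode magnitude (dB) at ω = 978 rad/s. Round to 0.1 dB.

-59.6 dB

At s = jω = j978:
zero (s+211): 211 + j978 → |·| = √(211²+978²) = √1001005 ≈ 1000.5, ∠ = arctan(978/211) ≈ 77.83°
pole (s+80): 80 + j978 → |·| = √(80²+978²) = √962884 ≈ 981.27, ∠ = arctan(978/80) ≈ 85.32°
pole at origin: |s| = 978, ∠ = 90.00° (in denominator)
|L| = 1 · 1000.5 / 9.5968e+05 ≈ 0.0010425
Gain = 20 log₁₀(0.0010425) ≈ -59.64 dB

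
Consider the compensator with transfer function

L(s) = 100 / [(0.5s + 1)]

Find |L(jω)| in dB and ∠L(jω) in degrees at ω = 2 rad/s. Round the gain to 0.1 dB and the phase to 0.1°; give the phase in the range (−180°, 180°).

At ω = 2 rad/s:
pole (1 + j2·0.5) = 1 + j1 → |·| ≈ 1.4142, ∠ ≈ 45.00°
|L| = 100 · 1 / (1.4142) ≈ 70.711
Gain = 20 log₁₀(70.711) ≈ 36.99 dB
∠L = (0°) − (45.00°) = -45.00°

37.0 dB, -45.0°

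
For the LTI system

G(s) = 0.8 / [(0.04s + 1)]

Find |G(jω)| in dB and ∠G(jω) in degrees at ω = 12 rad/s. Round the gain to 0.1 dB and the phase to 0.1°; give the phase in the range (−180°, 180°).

-2.8 dB, -25.6°

At ω = 12 rad/s:
pole (1 + j12·0.04) = 1 + j0.48 → |·| ≈ 1.1092, ∠ ≈ 25.64°
|G| = 0.8 · 1 / (1.1092) ≈ 0.72124
Gain = 20 log₁₀(0.72124) ≈ -2.84 dB
∠G = (0°) − (25.64°) = -25.64°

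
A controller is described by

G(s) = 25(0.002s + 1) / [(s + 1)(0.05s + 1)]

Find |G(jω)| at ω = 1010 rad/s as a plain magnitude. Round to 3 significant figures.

0.00110

At ω = 1010 rad/s:
zero (1 + j1010·0.002) = 1 + j2.02 → |·| ≈ 2.254, ∠ ≈ 63.66°
pole (1 + j1010·1) = 1 + j1010 → |·| ≈ 1010, ∠ ≈ 89.94°
pole (1 + j1010·0.05) = 1 + j50.5 → |·| ≈ 50.51, ∠ ≈ 88.87°
|G| = 25 · 2.254 / (1010 · 50.51) ≈ 0.0011046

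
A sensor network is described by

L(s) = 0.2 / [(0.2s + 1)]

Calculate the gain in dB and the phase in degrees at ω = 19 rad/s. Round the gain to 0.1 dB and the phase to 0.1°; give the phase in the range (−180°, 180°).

-25.9 dB, -75.3°

At ω = 19 rad/s:
pole (1 + j19·0.2) = 1 + j3.8 → |·| ≈ 3.9294, ∠ ≈ 75.26°
|L| = 0.2 · 1 / (3.9294) ≈ 0.050898
Gain = 20 log₁₀(0.050898) ≈ -25.87 dB
∠L = (0°) − (75.26°) = -75.26°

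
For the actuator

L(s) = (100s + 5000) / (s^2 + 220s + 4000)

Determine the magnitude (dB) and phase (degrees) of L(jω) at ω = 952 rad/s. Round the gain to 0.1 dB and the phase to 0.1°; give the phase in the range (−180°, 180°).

-19.8 dB, -79.9°

Substitute s = j952:
Numerator: 100(j952) + 5000 = 5000 + j95200
Denominator: (j952)^2 + 220(j952) + 4000 = -902304 + j209440
|N| = √(5000² + 95200²) ≈ 95331, ∠N ≈ 86.99°
|D| = √(902304² + 209440²) ≈ 9.2629e+05, ∠D ≈ 166.93°
|L| = 95331 / 9.2629e+05 ≈ 0.10292
Gain = 20 log₁₀(0.10292) ≈ -19.75 dB
∠L = 86.99° − 166.93° = -79.94°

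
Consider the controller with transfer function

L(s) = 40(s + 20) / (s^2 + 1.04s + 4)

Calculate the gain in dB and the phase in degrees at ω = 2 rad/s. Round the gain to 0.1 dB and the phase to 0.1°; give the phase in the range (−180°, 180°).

51.7 dB, -84.3°

At s = jω = j2:
zero (s+20): 20 + j2 → |·| = √(20²+2²) = √404 ≈ 20.1, ∠ = arctan(2/20) ≈ 5.71°
quadratic: (j2)² + 1.04·j2 + 4 = 0 + j2.08 → |·| ≈ 2.08, ∠ ≈ 90.00°
|L| = 40 · 20.1 / 2.08 ≈ 386.54
Gain = 20 log₁₀(386.54) ≈ 51.74 dB
∠L = 5.71° − 90.00° = -84.29°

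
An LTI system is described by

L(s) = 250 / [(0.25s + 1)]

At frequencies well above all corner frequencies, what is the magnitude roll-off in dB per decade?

Each pole contributes −20 dB/decade at high frequency; each zero contributes +20 dB/decade.
Net: 0 zero(s) − 1 pole(s) → -20 dB/decade.

-20 dB/decade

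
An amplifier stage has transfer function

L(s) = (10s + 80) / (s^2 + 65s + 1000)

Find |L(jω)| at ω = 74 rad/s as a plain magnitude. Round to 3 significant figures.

Substitute s = j74:
Numerator: 10(j74) + 80 = 80 + j740
Denominator: (j74)^2 + 65(j74) + 1000 = -4476 + j4810
|N| = √(80² + 740²) ≈ 744.31, ∠N ≈ 83.83°
|D| = √(4476² + 4810²) ≈ 6570.4, ∠D ≈ 132.94°
|L| = 744.31 / 6570.4 ≈ 0.11328

0.113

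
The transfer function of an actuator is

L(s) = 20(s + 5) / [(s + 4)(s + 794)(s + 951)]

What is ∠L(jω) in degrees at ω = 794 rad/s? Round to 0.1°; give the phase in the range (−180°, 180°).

At s = jω = j794:
zero (s+5): 5 + j794 → |·| = √(5²+794²) = √630461 ≈ 794.02, ∠ = arctan(794/5) ≈ 89.64°
pole (s+4): 4 + j794 → |·| = √(4²+794²) = √630452 ≈ 794.01, ∠ = arctan(794/4) ≈ 89.71°
pole (s+794): 794 + j794 → |·| = √(794²+794²) = √1260872 ≈ 1122.9, ∠ = arctan(794/794) ≈ 45.00°
pole (s+951): 951 + j794 → |·| = √(951²+794²) = √1534837 ≈ 1238.9, ∠ = arctan(794/951) ≈ 39.86°
∠L = 89.64° − 174.57° = -84.93°

-84.9°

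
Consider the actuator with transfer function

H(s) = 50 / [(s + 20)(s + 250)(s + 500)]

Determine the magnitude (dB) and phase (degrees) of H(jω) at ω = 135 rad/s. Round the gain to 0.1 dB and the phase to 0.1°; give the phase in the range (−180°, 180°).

At s = jω = j135:
pole (s+20): 20 + j135 → |·| = √(20²+135²) = √18625 ≈ 136.47, ∠ = arctan(135/20) ≈ 81.57°
pole (s+250): 250 + j135 → |·| = √(250²+135²) = √80725 ≈ 284.12, ∠ = arctan(135/250) ≈ 28.37°
pole (s+500): 500 + j135 → |·| = √(500²+135²) = √268225 ≈ 517.9, ∠ = arctan(135/500) ≈ 15.11°
|H| = 50 / 2.0081e+07 ≈ 2.4899e-06
Gain = 20 log₁₀(2.4899e-06) ≈ -112.08 dB
∠H = 0.00° − 125.05° = -125.05°

-112.1 dB, -125.1°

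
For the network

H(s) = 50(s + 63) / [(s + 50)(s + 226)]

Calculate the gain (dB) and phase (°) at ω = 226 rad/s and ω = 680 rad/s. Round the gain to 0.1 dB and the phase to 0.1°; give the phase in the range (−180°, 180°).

ω = 226: -16.0 dB, -48.1°; ω = 680: -23.1 dB, -72.7°

At s = jω = j226:
zero (s+63): 63 + j226 → |·| = √(63²+226²) = √55045 ≈ 234.62, ∠ = arctan(226/63) ≈ 74.42°
pole (s+50): 50 + j226 → |·| = √(50²+226²) = √53576 ≈ 231.46, ∠ = arctan(226/50) ≈ 77.52°
pole (s+226): 226 + j226 → |·| = √(226²+226²) = √102152 ≈ 319.61, ∠ = arctan(226/226) ≈ 45.00°
|H| = 50 · 234.62 / 73977 ≈ 0.15858
Gain = 20 log₁₀(0.15858) ≈ -16.00 dB
∠H = 74.42° − 122.52° = -48.10°

At s = jω = j680:
zero (s+63): 63 + j680 → |·| = √(63²+680²) = √466369 ≈ 682.91, ∠ = arctan(680/63) ≈ 84.71°
pole (s+50): 50 + j680 → |·| = √(50²+680²) = √464900 ≈ 681.84, ∠ = arctan(680/50) ≈ 85.79°
pole (s+226): 226 + j680 → |·| = √(226²+680²) = √513476 ≈ 716.57, ∠ = arctan(680/226) ≈ 71.62°
|H| = 50 · 682.91 / 4.8859e+05 ≈ 0.069886
Gain = 20 log₁₀(0.069886) ≈ -23.11 dB
∠H = 84.71° − 157.41° = -72.70°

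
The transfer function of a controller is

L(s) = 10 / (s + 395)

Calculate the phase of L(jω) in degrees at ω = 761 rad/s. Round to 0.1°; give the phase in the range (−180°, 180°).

-62.6°

At s = jω = j761:
pole (s+395): 395 + j761 → |·| = √(395²+761²) = √735146 ≈ 857.41, ∠ = arctan(761/395) ≈ 62.57°
∠L = 0.00° − 62.57° = -62.57°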